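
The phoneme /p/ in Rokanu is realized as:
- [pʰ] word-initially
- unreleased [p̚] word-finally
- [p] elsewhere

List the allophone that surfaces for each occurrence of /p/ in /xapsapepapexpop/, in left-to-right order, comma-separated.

Occurrence 1 (position 3): no conditioning environment matches → elsewhere allophone [p].
Occurrence 2 (position 6): no conditioning environment matches → elsewhere allophone [p].
Occurrence 3 (position 8): no conditioning environment matches → elsewhere allophone [p].
Occurrence 4 (position 10): no conditioning environment matches → elsewhere allophone [p].
Occurrence 5 (position 13): no conditioning environment matches → elsewhere allophone [p].
Occurrence 6 (position 15): word-finally → [p̚].

[p], [p], [p], [p], [p], [p̚]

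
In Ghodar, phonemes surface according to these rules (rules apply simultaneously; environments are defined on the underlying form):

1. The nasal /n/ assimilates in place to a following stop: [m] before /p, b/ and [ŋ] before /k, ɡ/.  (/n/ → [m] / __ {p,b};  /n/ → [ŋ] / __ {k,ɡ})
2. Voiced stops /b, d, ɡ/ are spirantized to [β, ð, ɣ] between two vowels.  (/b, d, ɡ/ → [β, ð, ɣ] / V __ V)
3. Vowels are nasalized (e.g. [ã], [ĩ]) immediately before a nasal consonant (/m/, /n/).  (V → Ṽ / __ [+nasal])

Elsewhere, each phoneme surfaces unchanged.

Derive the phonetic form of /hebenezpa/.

/e/ (between /h/ and /b/) fails the environment for rule 3, so it stays [e].
/b/ (between /e/ and /e/) occurs between two vowels → [β] by rule 2.
/e/ meets the environment for rule 3 (before a nasal consonant) → [ẽ].
/n/ (between /e/ and /e/) is in the target of rule 1 but the environment (before a labial or velar stop) is not met → [n].
/e/ (between /n/ and /z/) is in the target of rule 3 but the environment (before a nasal consonant) is not met → [e].
/a/ — word-final; rule 3 does not apply here → [a].

[heβẽnezpa]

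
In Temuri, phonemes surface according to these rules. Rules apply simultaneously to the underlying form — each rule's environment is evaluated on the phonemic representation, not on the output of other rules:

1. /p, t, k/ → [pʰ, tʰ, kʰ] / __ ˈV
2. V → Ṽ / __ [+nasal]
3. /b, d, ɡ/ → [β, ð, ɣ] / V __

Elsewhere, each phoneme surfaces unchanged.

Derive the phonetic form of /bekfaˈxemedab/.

/b/ (word-initial) fails the environment for rule 3, so it stays [b].
/e/ (between /b/ and /k/) is in the target of rule 2 but the environment (before a nasal consonant) is not met → [e].
/k/ — between /e/ and /f/; rule 1 does not apply here → [k].
/f/ — not in any rule's target class → [f].
/a/ — between /f/ and /x/; rule 2 does not apply here → [a].
/x/ — not in any rule's target class → [x].
/e/ — between /x/ and /m/, before a nasal consonant — surfaces as [ẽ] (rule 2).
/m/ (between /e/ and /e/): no rule targets it → [m].
/e/ (between /m/ and /d/): rule 2 targets it, but not before a nasal consonant → unchanged [e].
Rule 3 applies to /d/ (between /e/ and /a/: immediately after a vowel) → [ð].
/a/ — between /d/ and /b/; rule 2 does not apply here → [a].
/b/ meets the environment for rule 3 (immediately after a vowel) → [β].

[bekfaˈxẽmeðaβ]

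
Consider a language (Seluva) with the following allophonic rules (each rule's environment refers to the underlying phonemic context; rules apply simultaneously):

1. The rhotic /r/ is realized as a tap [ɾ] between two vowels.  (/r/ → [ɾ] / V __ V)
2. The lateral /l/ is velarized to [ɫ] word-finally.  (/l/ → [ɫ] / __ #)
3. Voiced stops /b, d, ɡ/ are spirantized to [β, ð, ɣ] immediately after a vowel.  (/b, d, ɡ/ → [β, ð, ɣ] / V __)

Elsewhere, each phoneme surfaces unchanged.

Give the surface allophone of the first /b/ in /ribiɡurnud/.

[β]

Rule 3 applies to /b/ (between /i/ and /i/: immediately after a vowel) → [β].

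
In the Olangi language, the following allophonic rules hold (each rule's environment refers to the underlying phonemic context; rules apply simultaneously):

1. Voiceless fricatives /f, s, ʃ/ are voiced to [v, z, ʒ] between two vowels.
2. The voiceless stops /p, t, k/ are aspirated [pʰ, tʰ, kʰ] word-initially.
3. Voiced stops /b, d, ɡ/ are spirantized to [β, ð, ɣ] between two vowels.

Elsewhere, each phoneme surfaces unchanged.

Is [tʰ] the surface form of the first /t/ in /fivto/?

No

/t/ (between /v/ and /o/): rule 2 targets it, but not word-initially → unchanged [t].
The actual realization is [t], not [tʰ].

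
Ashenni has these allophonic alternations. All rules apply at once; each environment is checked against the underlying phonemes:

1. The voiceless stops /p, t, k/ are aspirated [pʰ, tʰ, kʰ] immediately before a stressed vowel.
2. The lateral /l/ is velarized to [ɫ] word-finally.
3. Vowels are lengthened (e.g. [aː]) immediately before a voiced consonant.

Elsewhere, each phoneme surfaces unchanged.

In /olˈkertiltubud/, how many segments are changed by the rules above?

6

Segments that undergo a rule: /o/ → [oː] (rule 3); /k/ → [kʰ] (rule 1); /e/ → [eː] (rule 3); /i/ → [iː] (rule 3); /u/ → [uː] (rule 3); /u/ → [uː] (rule 3).
All other segments surface unchanged.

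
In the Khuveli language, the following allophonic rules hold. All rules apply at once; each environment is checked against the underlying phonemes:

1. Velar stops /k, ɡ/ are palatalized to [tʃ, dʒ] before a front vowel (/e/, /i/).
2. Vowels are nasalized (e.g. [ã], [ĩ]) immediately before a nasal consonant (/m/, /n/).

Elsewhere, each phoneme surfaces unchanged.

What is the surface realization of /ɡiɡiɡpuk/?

/ɡ/ — word-initial, before a front vowel — surfaces as [dʒ] (rule 1).
/i/ (between /ɡ/ and /ɡ/): rule 2 targets it, but not before a nasal consonant → unchanged [i].
/ɡ/ (between /i/ and /i/): before a front vowel, so rule 1 applies → [dʒ].
/i/ (between /ɡ/ and /ɡ/): rule 2 targets it, but not before a nasal consonant → unchanged [i].
/ɡ/ — between /i/ and /p/; rule 1 does not apply here → [ɡ].
/p/ (between /ɡ/ and /u/): no rule targets it → [p].
/u/ (between /p/ and /k/): rule 2 targets it, but not before a nasal consonant → unchanged [u].
/k/ (word-final): rule 1 targets it, but not before a front vowel → unchanged [k].

[dʒidʒiɡpuk]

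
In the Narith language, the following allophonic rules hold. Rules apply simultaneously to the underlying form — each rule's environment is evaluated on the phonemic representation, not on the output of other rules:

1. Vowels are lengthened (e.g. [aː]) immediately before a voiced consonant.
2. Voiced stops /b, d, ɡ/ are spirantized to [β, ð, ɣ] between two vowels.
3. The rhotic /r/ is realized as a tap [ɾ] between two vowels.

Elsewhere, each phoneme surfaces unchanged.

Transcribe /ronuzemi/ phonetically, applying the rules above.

[roːnuːzeːmi]

/r/ (word-initial) fails the environment for rule 3, so it stays [r].
/o/ — between /r/ and /n/, before a voiced consonant — surfaces as [oː] (rule 1).
/u/ meets the environment for rule 1 (before a voiced consonant) → [uː].
/e/ meets the environment for rule 1 (before a voiced consonant) → [eː].
/i/ (word-final): rule 1 targets it, but not before a voiced consonant → unchanged [i].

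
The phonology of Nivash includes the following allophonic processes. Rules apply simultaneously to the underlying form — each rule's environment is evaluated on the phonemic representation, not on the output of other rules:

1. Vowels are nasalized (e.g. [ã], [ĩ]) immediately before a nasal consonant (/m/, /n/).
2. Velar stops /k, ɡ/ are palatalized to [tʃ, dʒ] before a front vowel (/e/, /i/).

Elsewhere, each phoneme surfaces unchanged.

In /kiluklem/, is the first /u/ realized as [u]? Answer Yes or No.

Yes

/u/ (between /l/ and /k/): rule 1 targets it, but not before a nasal consonant → unchanged [u].
The actual realization is [u], which matches [u].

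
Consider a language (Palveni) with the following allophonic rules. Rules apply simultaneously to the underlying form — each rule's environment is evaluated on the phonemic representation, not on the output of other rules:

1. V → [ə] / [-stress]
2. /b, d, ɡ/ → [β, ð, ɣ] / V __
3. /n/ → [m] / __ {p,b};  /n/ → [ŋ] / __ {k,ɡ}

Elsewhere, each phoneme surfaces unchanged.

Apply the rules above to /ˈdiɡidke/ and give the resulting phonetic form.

/d/ (word-initial): rule 2 targets it, but not immediately after a vowel → unchanged [d].
/i/ (between /d/ and /ɡ/): rule 1 targets it, but not in an unstressed syllable → unchanged [i].
/ɡ/ — between /i/ and /i/, immediately after a vowel — surfaces as [ɣ] (rule 2).
/i/ meets the environment for rule 1 (in an unstressed syllable) → [ə].
/d/ meets the environment for rule 2 (immediately after a vowel) → [ð].
/k/ (between /d/ and /e/) is unaffected → [k].
/e/ (word-final) occurs in an unstressed syllable → [ə] by rule 1.

[ˈdiɣəðkə]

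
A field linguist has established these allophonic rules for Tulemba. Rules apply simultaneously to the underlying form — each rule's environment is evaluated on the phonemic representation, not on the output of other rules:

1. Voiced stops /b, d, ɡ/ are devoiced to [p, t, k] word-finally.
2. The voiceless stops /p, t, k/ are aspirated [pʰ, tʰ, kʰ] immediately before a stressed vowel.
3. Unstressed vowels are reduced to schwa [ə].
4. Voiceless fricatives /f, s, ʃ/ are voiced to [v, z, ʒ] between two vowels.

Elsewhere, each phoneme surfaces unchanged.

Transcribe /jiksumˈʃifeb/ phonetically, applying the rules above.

Rule 3 applies to /i/ (between /j/ and /k/: in an unstressed syllable) → [ə].
/k/ (between /i/ and /s/) is in the target of rule 2 but the environment (immediately before a stressed vowel) is not met → [k].
/s/ — between /k/ and /u/; rule 4 does not apply here → [s].
Rule 3 applies to /u/ (between /s/ and /m/: in an unstressed syllable) → [ə].
/ʃ/ — between /m/ and /i/; rule 4 does not apply here → [ʃ].
/i/ (between /ʃ/ and /f/) is in the target of rule 3 but the environment (in an unstressed syllable) is not met → [i].
Rule 4 applies to /f/ (between /i/ and /e/: between two vowels) → [v].
/e/ (between /f/ and /b/) occurs in an unstressed syllable → [ə] by rule 3.
/b/ (word-final): word-finally, so rule 1 applies → [p].

[jəksəmˈʃivəp]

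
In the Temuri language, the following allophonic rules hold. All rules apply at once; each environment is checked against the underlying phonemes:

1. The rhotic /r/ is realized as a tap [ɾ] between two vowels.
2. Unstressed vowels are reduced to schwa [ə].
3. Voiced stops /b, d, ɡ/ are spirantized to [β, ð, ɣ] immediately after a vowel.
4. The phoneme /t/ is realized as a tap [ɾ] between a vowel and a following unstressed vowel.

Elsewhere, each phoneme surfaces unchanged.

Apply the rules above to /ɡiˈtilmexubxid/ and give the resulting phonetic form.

[ɡəˈtilməxəβxəð]

/ɡ/ (word-initial): rule 3 targets it, but not immediately after a vowel → unchanged [ɡ].
/i/ — between /ɡ/ and /t/, in an unstressed syllable — surfaces as [ə] (rule 2).
/t/ — between /i/ and /i/; rule 4 does not apply here → [t].
/i/ — between /t/ and /l/; rule 2 does not apply here → [i].
/e/ (between /m/ and /x/) occurs in an unstressed syllable → [ə] by rule 2.
Rule 2 applies to /u/ (between /x/ and /b/: in an unstressed syllable) → [ə].
/b/ — between /u/ and /x/, immediately after a vowel — surfaces as [β] (rule 3).
/i/ — between /x/ and /d/, in an unstressed syllable — surfaces as [ə] (rule 2).
/d/ meets the environment for rule 3 (immediately after a vowel) → [ð].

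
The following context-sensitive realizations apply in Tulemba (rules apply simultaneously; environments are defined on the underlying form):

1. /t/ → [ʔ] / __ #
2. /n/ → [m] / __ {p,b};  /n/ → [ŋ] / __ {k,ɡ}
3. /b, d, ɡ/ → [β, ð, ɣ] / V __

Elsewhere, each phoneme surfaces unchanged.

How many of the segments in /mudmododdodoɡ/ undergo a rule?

5

Segments that undergo a rule: /d/ → [ð] (rule 3); /d/ → [ð] (rule 3); /d/ → [ð] (rule 3); /d/ → [ð] (rule 3); /ɡ/ → [ɣ] (rule 3).
All other segments surface unchanged.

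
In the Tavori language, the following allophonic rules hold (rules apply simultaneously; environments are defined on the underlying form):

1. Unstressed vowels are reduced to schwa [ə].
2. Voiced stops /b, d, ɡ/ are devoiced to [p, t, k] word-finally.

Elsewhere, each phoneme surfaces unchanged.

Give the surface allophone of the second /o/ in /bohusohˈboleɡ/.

/o/ meets the environment for rule 1 (in an unstressed syllable) → [ə].

[ə]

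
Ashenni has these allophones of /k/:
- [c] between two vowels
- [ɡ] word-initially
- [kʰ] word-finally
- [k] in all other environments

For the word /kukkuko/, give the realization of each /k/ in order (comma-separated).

[ɡ], [k], [k], [c]

Occurrence 1 (position 1): word-initially → [ɡ].
Occurrence 2 (position 3): no conditioning environment matches → elsewhere allophone [k].
Occurrence 3 (position 4): no conditioning environment matches → elsewhere allophone [k].
Occurrence 4 (position 6): between two vowels → [c].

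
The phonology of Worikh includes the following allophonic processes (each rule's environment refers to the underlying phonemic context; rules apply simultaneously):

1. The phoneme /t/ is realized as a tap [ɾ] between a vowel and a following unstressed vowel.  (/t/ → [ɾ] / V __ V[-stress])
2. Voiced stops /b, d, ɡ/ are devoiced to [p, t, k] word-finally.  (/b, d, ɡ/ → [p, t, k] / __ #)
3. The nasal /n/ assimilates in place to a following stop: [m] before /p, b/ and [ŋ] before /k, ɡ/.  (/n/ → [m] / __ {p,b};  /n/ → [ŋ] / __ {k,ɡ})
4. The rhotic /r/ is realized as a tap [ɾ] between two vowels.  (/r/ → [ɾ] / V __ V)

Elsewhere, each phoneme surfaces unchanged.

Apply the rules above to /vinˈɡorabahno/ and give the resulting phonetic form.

[viŋˈɡoɾabahno]

/v/ — not in any rule's target class → [v].
/i/ stays [i].
/n/ (between /i/ and /ɡ/): before a labial or velar stop, so rule 3 applies → [ŋ].
/ɡ/ — between /n/ and /o/; rule 2 does not apply here → [ɡ].
/o/ — not in any rule's target class → [o].
/r/ — between /o/ and /a/, between two vowels — surfaces as [ɾ] (rule 4).
/a/ stays [a].
/b/ — between /a/ and /a/; rule 2 does not apply here → [b].
/a/ stays [a].
/h/ (between /a/ and /n/): no rule targets it → [h].
/n/ (between /h/ and /o/) fails the environment for rule 3, so it stays [n].
/o/ (word-final) is unaffected → [o].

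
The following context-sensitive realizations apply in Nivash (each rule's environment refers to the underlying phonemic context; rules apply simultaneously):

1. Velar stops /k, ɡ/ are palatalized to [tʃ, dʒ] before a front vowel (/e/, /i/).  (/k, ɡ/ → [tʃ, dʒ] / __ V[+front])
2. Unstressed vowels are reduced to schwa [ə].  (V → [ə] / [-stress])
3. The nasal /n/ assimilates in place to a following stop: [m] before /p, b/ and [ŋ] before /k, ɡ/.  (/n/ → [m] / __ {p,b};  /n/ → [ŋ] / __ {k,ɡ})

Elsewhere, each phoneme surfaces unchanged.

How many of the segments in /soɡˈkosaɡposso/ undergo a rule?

4

Segments that undergo a rule: /o/ → [ə] (rule 2); /a/ → [ə] (rule 2); /o/ → [ə] (rule 2); /o/ → [ə] (rule 2).
All other segments surface unchanged.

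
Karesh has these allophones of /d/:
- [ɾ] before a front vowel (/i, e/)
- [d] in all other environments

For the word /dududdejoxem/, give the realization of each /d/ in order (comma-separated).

Occurrence 1 (position 1): no conditioning environment matches → elsewhere allophone [d].
Occurrence 2 (position 3): no conditioning environment matches → elsewhere allophone [d].
Occurrence 3 (position 5): no conditioning environment matches → elsewhere allophone [d].
Occurrence 4 (position 6): before a front vowel (/i, e/) → [ɾ].

[d], [d], [d], [ɾ]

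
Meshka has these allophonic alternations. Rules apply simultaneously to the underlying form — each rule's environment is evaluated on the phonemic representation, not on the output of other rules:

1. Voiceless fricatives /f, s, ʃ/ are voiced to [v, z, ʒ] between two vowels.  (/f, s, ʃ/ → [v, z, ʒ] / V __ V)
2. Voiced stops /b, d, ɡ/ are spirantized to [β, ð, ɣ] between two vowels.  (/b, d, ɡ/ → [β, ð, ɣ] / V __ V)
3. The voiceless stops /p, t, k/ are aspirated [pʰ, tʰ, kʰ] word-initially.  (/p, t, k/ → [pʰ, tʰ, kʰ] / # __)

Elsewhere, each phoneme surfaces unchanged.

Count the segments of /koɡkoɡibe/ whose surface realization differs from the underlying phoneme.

3

Segments that undergo a rule: /k/ → [kʰ] (rule 3); /ɡ/ → [ɣ] (rule 2); /b/ → [β] (rule 2).
All other segments surface unchanged.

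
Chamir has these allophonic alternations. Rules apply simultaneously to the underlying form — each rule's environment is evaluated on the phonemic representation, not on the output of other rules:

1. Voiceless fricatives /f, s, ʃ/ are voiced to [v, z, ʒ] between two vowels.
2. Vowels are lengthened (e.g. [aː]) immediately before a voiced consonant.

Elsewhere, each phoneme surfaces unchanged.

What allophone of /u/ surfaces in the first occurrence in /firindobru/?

[u]

/u/ (word-final) is in the target of rule 2 but the environment (before a voiced consonant) is not met → [u].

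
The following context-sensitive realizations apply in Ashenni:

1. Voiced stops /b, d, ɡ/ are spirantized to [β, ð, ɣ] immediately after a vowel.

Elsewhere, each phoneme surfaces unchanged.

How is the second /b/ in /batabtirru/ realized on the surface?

[β]

Rule 1 applies to /b/ (between /a/ and /t/: immediately after a vowel) → [β].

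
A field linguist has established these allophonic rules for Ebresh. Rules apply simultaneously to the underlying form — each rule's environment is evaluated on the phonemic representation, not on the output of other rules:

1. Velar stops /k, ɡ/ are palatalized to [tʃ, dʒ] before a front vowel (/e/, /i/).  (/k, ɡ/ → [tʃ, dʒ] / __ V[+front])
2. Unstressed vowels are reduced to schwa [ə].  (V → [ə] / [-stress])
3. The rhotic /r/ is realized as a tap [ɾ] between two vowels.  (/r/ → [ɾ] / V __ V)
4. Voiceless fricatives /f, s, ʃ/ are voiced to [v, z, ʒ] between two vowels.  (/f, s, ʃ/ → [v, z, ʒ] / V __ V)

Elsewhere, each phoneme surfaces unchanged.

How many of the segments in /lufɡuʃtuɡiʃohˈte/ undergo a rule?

7

Segments that undergo a rule: /u/ → [ə] (rule 2); /u/ → [ə] (rule 2); /u/ → [ə] (rule 2); /ɡ/ → [dʒ] (rule 1); /i/ → [ə] (rule 2); /ʃ/ → [ʒ] (rule 4); /o/ → [ə] (rule 2).
All other segments surface unchanged.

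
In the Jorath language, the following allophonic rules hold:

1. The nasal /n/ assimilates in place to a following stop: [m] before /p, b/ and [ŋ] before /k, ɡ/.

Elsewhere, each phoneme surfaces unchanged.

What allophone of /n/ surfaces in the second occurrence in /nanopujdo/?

/n/ (between /a/ and /o/) is in the target of rule 1 but the environment (before a labial or velar stop) is not met → [n].

[n]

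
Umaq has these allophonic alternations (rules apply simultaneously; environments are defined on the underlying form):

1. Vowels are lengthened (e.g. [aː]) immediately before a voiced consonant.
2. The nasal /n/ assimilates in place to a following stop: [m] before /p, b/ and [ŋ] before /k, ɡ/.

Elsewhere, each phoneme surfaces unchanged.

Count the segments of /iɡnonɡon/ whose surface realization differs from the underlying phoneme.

4

Segments that undergo a rule: /i/ → [iː] (rule 1); /o/ → [oː] (rule 1); /n/ → [ŋ] (rule 2); /o/ → [oː] (rule 1).
All other segments surface unchanged.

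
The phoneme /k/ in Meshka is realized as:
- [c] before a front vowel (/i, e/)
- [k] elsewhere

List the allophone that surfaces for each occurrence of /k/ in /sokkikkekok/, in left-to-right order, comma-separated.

[k], [c], [k], [c], [k], [k]

Occurrence 1 (position 3): no conditioning environment matches → elsewhere allophone [k].
Occurrence 2 (position 4): before a front vowel → [c].
Occurrence 3 (position 6): no conditioning environment matches → elsewhere allophone [k].
Occurrence 4 (position 7): before a front vowel → [c].
Occurrence 5 (position 9): no conditioning environment matches → elsewhere allophone [k].
Occurrence 6 (position 11): no conditioning environment matches → elsewhere allophone [k].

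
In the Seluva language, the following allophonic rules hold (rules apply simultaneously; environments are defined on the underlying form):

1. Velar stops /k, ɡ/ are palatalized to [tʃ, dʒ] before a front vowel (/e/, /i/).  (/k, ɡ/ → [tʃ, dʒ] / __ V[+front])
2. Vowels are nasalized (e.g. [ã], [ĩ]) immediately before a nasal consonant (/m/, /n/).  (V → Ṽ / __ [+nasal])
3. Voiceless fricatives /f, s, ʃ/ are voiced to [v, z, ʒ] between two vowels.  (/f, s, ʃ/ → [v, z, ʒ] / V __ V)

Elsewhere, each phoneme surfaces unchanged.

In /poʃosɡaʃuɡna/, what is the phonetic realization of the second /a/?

/a/ (word-final): rule 2 targets it, but not before a nasal consonant → unchanged [a].

[a]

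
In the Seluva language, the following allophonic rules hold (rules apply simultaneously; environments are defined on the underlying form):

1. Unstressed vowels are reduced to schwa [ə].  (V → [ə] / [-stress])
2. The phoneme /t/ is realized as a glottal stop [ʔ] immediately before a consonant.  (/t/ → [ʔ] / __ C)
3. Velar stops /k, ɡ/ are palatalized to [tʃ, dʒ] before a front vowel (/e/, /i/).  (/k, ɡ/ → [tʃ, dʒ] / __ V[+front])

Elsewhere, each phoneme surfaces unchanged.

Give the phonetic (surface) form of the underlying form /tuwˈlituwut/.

[təwˈlitəwət]

/t/ (word-initial) is in the target of rule 2 but the environment (immediately before a consonant) is not met → [t].
/u/ — between /t/ and /w/, in an unstressed syllable — surfaces as [ə] (rule 1).
/w/ — not in any rule's target class → [w].
/l/ (between /w/ and /i/) is unaffected → [l].
/i/ (between /l/ and /t/) fails the environment for rule 1, so it stays [i].
/t/ (between /i/ and /u/) fails the environment for rule 2, so it stays [t].
/u/ (between /t/ and /w/): in an unstressed syllable, so rule 1 applies → [ə].
/w/ (between /u/ and /u/) is unaffected → [w].
/u/ (between /w/ and /t/): in an unstressed syllable, so rule 1 applies → [ə].
/t/ (word-final) is in the target of rule 2 but the environment (immediately before a consonant) is not met → [t].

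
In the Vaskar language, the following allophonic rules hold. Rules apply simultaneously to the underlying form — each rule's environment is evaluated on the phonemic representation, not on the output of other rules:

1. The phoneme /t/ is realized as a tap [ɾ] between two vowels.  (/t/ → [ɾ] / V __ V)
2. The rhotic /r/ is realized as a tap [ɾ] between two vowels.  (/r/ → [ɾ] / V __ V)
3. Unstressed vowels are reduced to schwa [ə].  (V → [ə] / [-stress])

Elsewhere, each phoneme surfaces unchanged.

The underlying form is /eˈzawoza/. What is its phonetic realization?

/e/ (word-initial) occurs in an unstressed syllable → [ə] by rule 3.
/z/ stays [z].
/a/ — between /z/ and /w/; rule 3 does not apply here → [a].
/w/ stays [w].
/o/ meets the environment for rule 3 (in an unstressed syllable) → [ə].
/z/ — not in any rule's target class → [z].
/a/ — word-final, in an unstressed syllable — surfaces as [ə] (rule 3).

[əˈzawəzə]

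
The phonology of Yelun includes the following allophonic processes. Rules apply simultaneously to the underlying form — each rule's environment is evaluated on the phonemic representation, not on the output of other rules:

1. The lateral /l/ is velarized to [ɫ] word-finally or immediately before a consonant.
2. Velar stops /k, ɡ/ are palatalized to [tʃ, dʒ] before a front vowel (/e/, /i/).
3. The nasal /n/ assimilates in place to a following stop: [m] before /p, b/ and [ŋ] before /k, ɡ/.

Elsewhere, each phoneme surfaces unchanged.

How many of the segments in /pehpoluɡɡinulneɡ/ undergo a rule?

2

Segments that undergo a rule: /ɡ/ → [dʒ] (rule 2); /l/ → [ɫ] (rule 1).
All other segments surface unchanged.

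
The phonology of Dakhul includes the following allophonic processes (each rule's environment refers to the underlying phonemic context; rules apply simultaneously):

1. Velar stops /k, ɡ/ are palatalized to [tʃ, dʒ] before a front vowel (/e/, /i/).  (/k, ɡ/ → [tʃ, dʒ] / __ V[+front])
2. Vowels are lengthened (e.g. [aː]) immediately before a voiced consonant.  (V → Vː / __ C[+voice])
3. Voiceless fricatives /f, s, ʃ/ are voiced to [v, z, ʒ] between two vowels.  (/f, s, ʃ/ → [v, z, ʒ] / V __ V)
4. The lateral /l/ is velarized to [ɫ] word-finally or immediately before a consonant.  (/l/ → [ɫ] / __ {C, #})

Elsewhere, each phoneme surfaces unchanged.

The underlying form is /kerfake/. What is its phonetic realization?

[tʃeːrfatʃe]

/k/ meets the environment for rule 1 (before a front vowel) → [tʃ].
Rule 2 applies to /e/ (between /k/ and /r/: before a voiced consonant) → [eː].
/r/ stays [r].
/f/ — between /r/ and /a/; rule 3 does not apply here → [f].
/a/ (between /f/ and /k/) fails the environment for rule 2, so it stays [a].
Rule 1 applies to /k/ (between /a/ and /e/: before a front vowel) → [tʃ].
/e/ (word-final) is in the target of rule 2 but the environment (before a voiced consonant) is not met → [e].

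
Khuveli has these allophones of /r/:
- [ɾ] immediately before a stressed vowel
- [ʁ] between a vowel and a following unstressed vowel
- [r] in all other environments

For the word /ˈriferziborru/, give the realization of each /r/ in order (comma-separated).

Occurrence 1 (position 1): immediately before a stressed vowel → [ɾ].
Occurrence 2 (position 5): no conditioning environment matches → elsewhere allophone [r].
Occurrence 3 (position 10): no conditioning environment matches → elsewhere allophone [r].
Occurrence 4 (position 11): no conditioning environment matches → elsewhere allophone [r].

[ɾ], [r], [r], [r]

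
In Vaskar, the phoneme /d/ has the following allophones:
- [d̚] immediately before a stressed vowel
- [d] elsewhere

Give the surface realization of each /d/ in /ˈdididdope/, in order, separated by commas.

[d̚], [d], [d], [d]

Occurrence 1 (position 1): immediately before a stressed vowel → [d̚].
Occurrence 2 (position 3): no conditioning environment matches → elsewhere allophone [d].
Occurrence 3 (position 5): no conditioning environment matches → elsewhere allophone [d].
Occurrence 4 (position 6): no conditioning environment matches → elsewhere allophone [d].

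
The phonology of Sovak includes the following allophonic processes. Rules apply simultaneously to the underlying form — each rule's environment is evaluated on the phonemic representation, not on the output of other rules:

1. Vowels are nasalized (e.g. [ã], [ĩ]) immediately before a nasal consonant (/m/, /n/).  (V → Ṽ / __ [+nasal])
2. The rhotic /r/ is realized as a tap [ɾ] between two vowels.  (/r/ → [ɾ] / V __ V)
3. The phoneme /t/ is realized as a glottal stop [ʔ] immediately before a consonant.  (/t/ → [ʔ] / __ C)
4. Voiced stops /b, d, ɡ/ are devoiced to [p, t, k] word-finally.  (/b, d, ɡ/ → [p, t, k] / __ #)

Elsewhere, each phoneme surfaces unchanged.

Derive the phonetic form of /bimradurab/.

[bĩmraduɾap]

/b/ (word-initial) is in the target of rule 4 but the environment (word-finally) is not met → [b].
/i/ — between /b/ and /m/, before a nasal consonant — surfaces as [ĩ] (rule 1).
/m/ stays [m].
/r/ (between /m/ and /a/) fails the environment for rule 2, so it stays [r].
/a/ (between /r/ and /d/): rule 1 targets it, but not before a nasal consonant → unchanged [a].
/d/ (between /a/ and /u/) is in the target of rule 4 but the environment (word-finally) is not met → [d].
/u/ — between /d/ and /r/; rule 1 does not apply here → [u].
/r/ (between /u/ and /a/) occurs between two vowels → [ɾ] by rule 2.
/a/ (between /r/ and /b/): rule 1 targets it, but not before a nasal consonant → unchanged [a].
/b/ (word-final) occurs word-finally → [p] by rule 4.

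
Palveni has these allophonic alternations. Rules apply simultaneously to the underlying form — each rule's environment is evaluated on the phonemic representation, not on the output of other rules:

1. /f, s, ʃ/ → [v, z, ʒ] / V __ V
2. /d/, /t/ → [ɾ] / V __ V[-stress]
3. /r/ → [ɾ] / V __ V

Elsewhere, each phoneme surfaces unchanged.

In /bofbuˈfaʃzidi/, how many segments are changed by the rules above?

2

Segments that undergo a rule: /f/ → [v] (rule 1); /d/ → [ɾ] (rule 2).
All other segments surface unchanged.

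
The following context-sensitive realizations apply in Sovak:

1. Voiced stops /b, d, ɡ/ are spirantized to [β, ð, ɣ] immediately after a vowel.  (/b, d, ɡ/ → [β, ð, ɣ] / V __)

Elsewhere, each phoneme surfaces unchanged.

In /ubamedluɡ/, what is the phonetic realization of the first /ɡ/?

/ɡ/ (word-final): immediately after a vowel, so rule 1 applies → [ɣ].

[ɣ]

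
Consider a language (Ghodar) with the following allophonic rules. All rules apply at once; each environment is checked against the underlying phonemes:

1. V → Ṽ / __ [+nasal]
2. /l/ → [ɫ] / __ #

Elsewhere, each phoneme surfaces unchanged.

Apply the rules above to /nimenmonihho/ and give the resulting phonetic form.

/n/ (word-initial) is unaffected → [n].
Rule 1 applies to /i/ (between /n/ and /m/: before a nasal consonant) → [ĩ].
/m/ (between /i/ and /e/): no rule targets it → [m].
/e/ (between /m/ and /n/): before a nasal consonant, so rule 1 applies → [ẽ].
/n/ — not in any rule's target class → [n].
/m/ (between /n/ and /o/): no rule targets it → [m].
/o/ meets the environment for rule 1 (before a nasal consonant) → [õ].
/n/ (between /o/ and /i/) is unaffected → [n].
/i/ (between /n/ and /h/) is in the target of rule 1 but the environment (before a nasal consonant) is not met → [i].
/h/ stays [h].
/h/ (between /h/ and /o/): no rule targets it → [h].
/o/ — word-final; rule 1 does not apply here → [o].

[nĩmẽnmõnihho]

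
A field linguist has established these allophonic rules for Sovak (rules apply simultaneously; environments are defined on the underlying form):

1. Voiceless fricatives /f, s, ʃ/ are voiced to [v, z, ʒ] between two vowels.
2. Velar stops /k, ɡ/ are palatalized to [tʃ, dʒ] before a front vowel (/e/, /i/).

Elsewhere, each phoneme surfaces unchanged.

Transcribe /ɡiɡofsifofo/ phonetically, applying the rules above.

[dʒiɡofsivovo]

Rule 2 applies to /ɡ/ (word-initial: before a front vowel) → [dʒ].
/i/ stays [i].
/ɡ/ (between /i/ and /o/) fails the environment for rule 2, so it stays [ɡ].
/o/ stays [o].
/f/ (between /o/ and /s/) fails the environment for rule 1, so it stays [f].
/s/ (between /f/ and /i/) is in the target of rule 1 but the environment (between two vowels) is not met → [s].
/i/ stays [i].
/f/ (between /i/ and /o/) occurs between two vowels → [v] by rule 1.
/o/ — not in any rule's target class → [o].
Rule 1 applies to /f/ (between /o/ and /o/: between two vowels) → [v].
/o/ stays [o].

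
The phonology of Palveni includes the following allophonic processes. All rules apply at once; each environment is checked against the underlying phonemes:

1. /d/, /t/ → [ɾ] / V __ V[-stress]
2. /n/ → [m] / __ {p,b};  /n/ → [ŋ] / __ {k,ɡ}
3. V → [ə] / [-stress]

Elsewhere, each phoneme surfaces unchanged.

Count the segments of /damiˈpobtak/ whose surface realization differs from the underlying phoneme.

Segments that undergo a rule: /a/ → [ə] (rule 3); /i/ → [ə] (rule 3); /a/ → [ə] (rule 3).
All other segments surface unchanged.

3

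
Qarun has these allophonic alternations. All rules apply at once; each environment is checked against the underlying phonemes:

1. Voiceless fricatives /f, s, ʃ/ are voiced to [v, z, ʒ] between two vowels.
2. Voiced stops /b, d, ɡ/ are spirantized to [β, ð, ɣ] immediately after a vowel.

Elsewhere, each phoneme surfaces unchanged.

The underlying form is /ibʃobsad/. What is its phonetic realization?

[iβʃoβsað]

/i/ stays [i].
/b/ (between /i/ and /ʃ/): immediately after a vowel, so rule 2 applies → [β].
/ʃ/ (between /b/ and /o/) is in the target of rule 1 but the environment (between two vowels) is not met → [ʃ].
/o/ — not in any rule's target class → [o].
/b/ (between /o/ and /s/): immediately after a vowel, so rule 2 applies → [β].
/s/ — between /b/ and /a/; rule 1 does not apply here → [s].
/a/ (between /s/ and /d/): no rule targets it → [a].
/d/ (word-final): immediately after a vowel, so rule 2 applies → [ð].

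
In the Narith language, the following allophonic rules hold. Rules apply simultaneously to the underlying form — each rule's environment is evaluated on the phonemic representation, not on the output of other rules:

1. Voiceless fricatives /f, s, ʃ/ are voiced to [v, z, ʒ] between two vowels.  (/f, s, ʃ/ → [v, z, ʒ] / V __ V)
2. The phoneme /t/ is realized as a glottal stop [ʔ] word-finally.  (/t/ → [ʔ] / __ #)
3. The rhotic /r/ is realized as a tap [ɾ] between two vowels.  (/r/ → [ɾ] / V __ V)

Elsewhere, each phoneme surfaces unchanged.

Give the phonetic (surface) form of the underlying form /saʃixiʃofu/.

/s/ — word-initial; rule 1 does not apply here → [s].
/ʃ/ (between /a/ and /i/) occurs between two vowels → [ʒ] by rule 1.
/ʃ/ — between /i/ and /o/, between two vowels — surfaces as [ʒ] (rule 1).
/f/ meets the environment for rule 1 (between two vowels) → [v].

[saʒixiʒovu]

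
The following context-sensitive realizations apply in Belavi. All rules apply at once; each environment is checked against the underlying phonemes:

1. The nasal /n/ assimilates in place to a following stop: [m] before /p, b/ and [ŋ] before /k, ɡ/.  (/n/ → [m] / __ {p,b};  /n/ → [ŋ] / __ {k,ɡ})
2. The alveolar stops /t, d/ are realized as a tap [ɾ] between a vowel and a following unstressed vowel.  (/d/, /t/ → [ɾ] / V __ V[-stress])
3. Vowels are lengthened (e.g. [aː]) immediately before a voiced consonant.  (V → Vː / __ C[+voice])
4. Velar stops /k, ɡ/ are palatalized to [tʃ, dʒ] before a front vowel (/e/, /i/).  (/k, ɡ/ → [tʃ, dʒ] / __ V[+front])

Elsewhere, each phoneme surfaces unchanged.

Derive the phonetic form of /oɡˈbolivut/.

/o/ (word-initial): before a voiced consonant, so rule 3 applies → [oː].
/ɡ/ (between /o/ and /b/) fails the environment for rule 4, so it stays [ɡ].
/b/ — not in any rule's target class → [b].
/o/ — between /b/ and /l/, before a voiced consonant — surfaces as [oː] (rule 3).
/l/ stays [l].
Rule 3 applies to /i/ (between /l/ and /v/: before a voiced consonant) → [iː].
/v/ stays [v].
/u/ (between /v/ and /t/) is in the target of rule 3 but the environment (before a voiced consonant) is not met → [u].
/t/ (word-final) fails the environment for rule 2, so it stays [t].

[oːɡˈboːliːvut]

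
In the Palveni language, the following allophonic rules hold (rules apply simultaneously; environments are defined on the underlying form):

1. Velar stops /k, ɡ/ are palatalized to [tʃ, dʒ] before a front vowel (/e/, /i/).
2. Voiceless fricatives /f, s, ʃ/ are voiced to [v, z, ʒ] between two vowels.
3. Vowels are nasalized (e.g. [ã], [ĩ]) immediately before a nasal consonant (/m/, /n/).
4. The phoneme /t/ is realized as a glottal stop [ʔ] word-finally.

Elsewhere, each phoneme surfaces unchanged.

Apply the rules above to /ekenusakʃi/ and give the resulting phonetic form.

[etʃẽnuzakʃi]

/e/ — word-initial; rule 3 does not apply here → [e].
/k/ — between /e/ and /e/, before a front vowel — surfaces as [tʃ] (rule 1).
/e/ (between /k/ and /n/): before a nasal consonant, so rule 3 applies → [ẽ].
/n/ stays [n].
/u/ (between /n/ and /s/): rule 3 targets it, but not before a nasal consonant → unchanged [u].
/s/ (between /u/ and /a/): between two vowels, so rule 2 applies → [z].
/a/ (between /s/ and /k/) fails the environment for rule 3, so it stays [a].
/k/ (between /a/ and /ʃ/) fails the environment for rule 1, so it stays [k].
/ʃ/ — between /k/ and /i/; rule 2 does not apply here → [ʃ].
/i/ (word-final): rule 3 targets it, but not before a nasal consonant → unchanged [i].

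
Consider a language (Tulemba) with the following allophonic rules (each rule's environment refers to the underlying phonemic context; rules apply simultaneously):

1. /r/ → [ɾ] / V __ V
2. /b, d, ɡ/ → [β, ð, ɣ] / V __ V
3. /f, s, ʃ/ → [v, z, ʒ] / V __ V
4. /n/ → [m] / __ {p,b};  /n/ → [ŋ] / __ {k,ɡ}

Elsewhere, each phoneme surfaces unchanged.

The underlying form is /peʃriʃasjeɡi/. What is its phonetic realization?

/p/ — not in any rule's target class → [p].
/e/ stays [e].
/ʃ/ (between /e/ and /r/): rule 3 targets it, but not between two vowels → unchanged [ʃ].
/r/ (between /ʃ/ and /i/): rule 1 targets it, but not between two vowels → unchanged [r].
/i/ (between /r/ and /ʃ/): no rule targets it → [i].
/ʃ/ — between /i/ and /a/, between two vowels — surfaces as [ʒ] (rule 3).
/a/ (between /ʃ/ and /s/) is unaffected → [a].
/s/ (between /a/ and /j/): rule 3 targets it, but not between two vowels → unchanged [s].
/j/ (between /s/ and /e/) is unaffected → [j].
/e/ (between /j/ and /ɡ/) is unaffected → [e].
/ɡ/ (between /e/ and /i/): between two vowels, so rule 2 applies → [ɣ].
/i/ — not in any rule's target class → [i].

[peʃriʒasjeɣi]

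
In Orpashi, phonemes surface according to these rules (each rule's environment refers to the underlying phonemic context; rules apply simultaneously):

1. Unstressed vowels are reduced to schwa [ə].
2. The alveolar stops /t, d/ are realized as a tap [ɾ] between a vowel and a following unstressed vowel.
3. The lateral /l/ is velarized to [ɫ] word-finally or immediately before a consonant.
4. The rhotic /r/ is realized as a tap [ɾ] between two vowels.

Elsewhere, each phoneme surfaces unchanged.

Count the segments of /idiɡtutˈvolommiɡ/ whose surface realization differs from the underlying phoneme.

6

Segments that undergo a rule: /i/ → [ə] (rule 1); /d/ → [ɾ] (rule 2); /i/ → [ə] (rule 1); /u/ → [ə] (rule 1); /o/ → [ə] (rule 1); /i/ → [ə] (rule 1).
All other segments surface unchanged.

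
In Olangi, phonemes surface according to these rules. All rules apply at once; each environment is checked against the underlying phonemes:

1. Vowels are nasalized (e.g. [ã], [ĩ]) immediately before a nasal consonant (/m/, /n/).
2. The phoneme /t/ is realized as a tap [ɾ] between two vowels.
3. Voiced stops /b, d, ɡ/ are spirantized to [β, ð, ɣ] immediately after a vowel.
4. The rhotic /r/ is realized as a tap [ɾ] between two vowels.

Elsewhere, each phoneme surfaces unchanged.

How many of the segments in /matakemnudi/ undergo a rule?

Segments that undergo a rule: /t/ → [ɾ] (rule 2); /e/ → [ẽ] (rule 1); /d/ → [ð] (rule 3).
All other segments surface unchanged.

3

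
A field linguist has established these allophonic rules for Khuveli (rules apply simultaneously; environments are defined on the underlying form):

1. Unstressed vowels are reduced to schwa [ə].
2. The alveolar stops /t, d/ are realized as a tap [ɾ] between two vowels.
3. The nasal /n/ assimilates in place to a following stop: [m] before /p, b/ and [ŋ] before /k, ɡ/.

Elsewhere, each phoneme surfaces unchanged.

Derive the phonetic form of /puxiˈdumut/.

/u/ meets the environment for rule 1 (in an unstressed syllable) → [ə].
/i/ meets the environment for rule 1 (in an unstressed syllable) → [ə].
/d/ (between /i/ and /u/): between two vowels, so rule 2 applies → [ɾ].
/u/ — between /d/ and /m/; rule 1 does not apply here → [u].
/u/ meets the environment for rule 1 (in an unstressed syllable) → [ə].
/t/ — word-final; rule 2 does not apply here → [t].

[pəxəˈɾumət]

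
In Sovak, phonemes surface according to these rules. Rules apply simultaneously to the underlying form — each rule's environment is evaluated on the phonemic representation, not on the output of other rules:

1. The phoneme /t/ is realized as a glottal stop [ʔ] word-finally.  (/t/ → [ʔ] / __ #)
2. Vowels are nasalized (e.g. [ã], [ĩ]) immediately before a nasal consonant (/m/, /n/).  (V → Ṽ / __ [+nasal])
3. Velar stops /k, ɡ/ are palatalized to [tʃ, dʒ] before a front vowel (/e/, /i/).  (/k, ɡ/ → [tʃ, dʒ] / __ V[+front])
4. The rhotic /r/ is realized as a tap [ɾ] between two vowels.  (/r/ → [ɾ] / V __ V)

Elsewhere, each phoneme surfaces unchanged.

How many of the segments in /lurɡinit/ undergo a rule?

3

Segments that undergo a rule: /ɡ/ → [dʒ] (rule 3); /i/ → [ĩ] (rule 2); /t/ → [ʔ] (rule 1).
All other segments surface unchanged.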